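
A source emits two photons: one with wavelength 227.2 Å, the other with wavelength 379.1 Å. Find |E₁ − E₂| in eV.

21.9 eV

Using E = hc/λ: E₁ = 8.7432e-18 J, E₂ = 5.2399e-18 J.
|ΔE| = |8.7432e-18 − 5.2399e-18| = 3.50e-18 J = 21.9 eV.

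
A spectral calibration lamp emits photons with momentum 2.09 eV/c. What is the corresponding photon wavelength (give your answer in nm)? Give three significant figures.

First convert: p = 2.09 eV/c = 1.1170 × 10^-27 kg·m/s.
The photon relation is λ = h/p, giving λ = 5.932 × 10^-7 m.
Converting to nm: λ = 593.2 nm ≈ 593 nm.

593 nm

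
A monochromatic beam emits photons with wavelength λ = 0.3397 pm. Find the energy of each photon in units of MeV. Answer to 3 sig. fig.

3.65 MeV

Convert to SI: λ = 0.3397 pm = 3.397 × 10^-13 m.
For a photon E = hc/λ, so E = 5.848 × 10^-13 J.
Converting to MeV: E = 3.650 MeV ≈ 3.65 MeV.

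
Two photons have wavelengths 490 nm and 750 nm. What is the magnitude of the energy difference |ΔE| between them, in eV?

Using E = hc/λ: E₁ = 4.054 × 10^-19 J, E₂ = 2.649 × 10^-19 J.
|ΔE| = |4.054 × 10^-19 − 2.649 × 10^-19| = 1.41 × 10^-19 J = 0.877 eV.

0.877 eV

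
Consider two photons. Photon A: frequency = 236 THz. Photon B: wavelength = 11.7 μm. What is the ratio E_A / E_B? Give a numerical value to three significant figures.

E_A = 1.564e-19 J (from frequency = 236 THz, via E = hf).
E_B = 1.698e-20 J (from wavelength = 11.7 μm, via E = hc/λ).
Ratio = 1.564e-19 / 1.698e-20 = 9.21.

9.21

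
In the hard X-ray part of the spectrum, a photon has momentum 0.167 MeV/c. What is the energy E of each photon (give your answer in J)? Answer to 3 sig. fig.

2.68 × 10^-14 J

Convert to SI: p = 0.167 MeV/c = 8.9250 × 10^-23 kg·m/s.
The photon relation is E = pc, giving E = 2.676 × 10^-14 J.
So E ≈ 2.68 × 10^-14 J.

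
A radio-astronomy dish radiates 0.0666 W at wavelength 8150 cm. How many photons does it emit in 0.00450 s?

Total energy: E_total = P·t = 0.0666 × 0.00450 = 2.997 × 10^-4 J.
Per-photon energy: E = 2.437 × 10^-27 J.
N = E_total / E_photon = 1.23 × 10^23.

1.23 × 10^23 photons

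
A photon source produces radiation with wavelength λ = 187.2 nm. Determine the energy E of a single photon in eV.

Use h = 6.62607015 × 10^-34 J·s, c = 2.99792458 × 10^8 m/s, 1 eV = 1.602176634 × 10^-19 J.
Convert to SI: λ = 187.2 nm = 1.872 × 10^-7 m.
Apply E = hc/λ: E = 1.061 × 10^-18 J.
Converting to eV: E = 6.623 eV ≈ 6.62 eV.

6.62 eV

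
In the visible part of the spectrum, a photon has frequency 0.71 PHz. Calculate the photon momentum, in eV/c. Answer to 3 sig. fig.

(h = 6.62607015e-34 J·s, c = 2.99792458e8 m/s, 1 eV = 1.602176634e-19 J.)
Convert to SI: f = 0.71 PHz = 7.1e14 Hz.
Apply p = hf/c: p = 1.569e-27 kg·m/s.
Converting to eV/c: p = 2.936 eV/c ≈ 2.94 eV/c.

2.94 eV/c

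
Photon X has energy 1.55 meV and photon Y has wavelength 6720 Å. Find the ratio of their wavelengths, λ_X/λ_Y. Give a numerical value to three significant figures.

λ_X = 7.999·10^-4 m (from energy = 1.55 meV, via λ = hc/E).
λ_Y = 6.720·10^-7 m (from wavelength = 6720 Å, via λ given directly).
Ratio = 7.999·10^-4 / 6.720·10^-7 = 1190.

1190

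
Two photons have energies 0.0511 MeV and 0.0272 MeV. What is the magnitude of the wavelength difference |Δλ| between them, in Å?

Using λ = hc/E: λ₁ = 2.426 × 10^-11 m, λ₂ = 4.558 × 10^-11 m.
|Δλ| = |2.426 × 10^-11 − 4.558 × 10^-11| = 2.13 × 10^-11 m = 0.213 Å.

0.213 Å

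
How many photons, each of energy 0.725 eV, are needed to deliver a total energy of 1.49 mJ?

1.28 × 10^16 photons

Per-photon energy: E = 1.162 × 10^-19 J (from energy = 0.725 eV).
N = E_total / E_photon = 0.00149 J / 1.162 × 10^-19 J = 1.28 × 10^16.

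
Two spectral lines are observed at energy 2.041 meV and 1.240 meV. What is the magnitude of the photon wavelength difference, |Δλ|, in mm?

Using λ = hc/E: λ₁ = 6.0747·10^-4 m, λ₂ = 9.9987·10^-4 m.
|Δλ| = |6.0747·10^-4 − 9.9987·10^-4| = 3.92·10^-4 m = 0.392 mm.

0.392 mm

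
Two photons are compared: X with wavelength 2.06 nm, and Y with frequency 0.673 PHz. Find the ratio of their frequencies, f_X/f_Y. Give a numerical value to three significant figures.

f_X = 1.455 × 10^17 Hz (from wavelength = 2.06 nm, via f = c/λ).
f_Y = 6.730 × 10^14 Hz (from frequency = 0.673 PHz, via f given directly).
Ratio = 1.455 × 10^17 / 6.730 × 10^14 = 216.

216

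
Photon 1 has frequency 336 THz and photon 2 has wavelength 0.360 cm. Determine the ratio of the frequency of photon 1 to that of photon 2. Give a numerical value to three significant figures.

4030

f_1 = 3.360e14 Hz (from frequency = 336 THz, via f given directly).
f_2 = 8.328e10 Hz (from wavelength = 0.360 cm, via f = c/λ).
Ratio = 3.360e14 / 8.328e10 = 4030.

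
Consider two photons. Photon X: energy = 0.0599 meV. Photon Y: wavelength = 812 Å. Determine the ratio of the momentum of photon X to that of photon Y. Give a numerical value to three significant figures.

3.92·10^-6

p_X = 3.201·10^-32 kg·m/s (from energy = 0.0599 meV, via p = E/c).
p_Y = 8.160·10^-27 kg·m/s (from wavelength = 812 Å, via p = h/λ).
Ratio = 3.201·10^-32 / 8.160·10^-27 = 3.92·10^-6.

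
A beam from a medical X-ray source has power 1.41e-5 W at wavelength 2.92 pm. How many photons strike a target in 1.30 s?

2.69e8 photons

Total energy: E_total = P·t = 1.41e-5 × 1.30 = 1.833e-5 J.
Per-photon energy: E = 6.803e-14 J.
N = E_total / E_photon = 2.69e8.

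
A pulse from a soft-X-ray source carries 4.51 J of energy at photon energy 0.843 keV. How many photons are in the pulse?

Per-photon energy: E = 1.351e-16 J (from energy = 0.843 keV).
N = E_total / E_photon = 4.51 J / 1.351e-16 J = 3.34e16.

3.34e16 photons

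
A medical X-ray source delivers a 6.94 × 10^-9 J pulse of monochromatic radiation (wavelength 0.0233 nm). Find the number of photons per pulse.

8.14 × 10^5 photons

Per-photon energy: E = 8.526 × 10^-15 J (from wavelength = 0.0233 nm).
N = E_total / E_photon = 6.94 × 10^-9 J / 8.526 × 10^-15 J = 8.14 × 10^5.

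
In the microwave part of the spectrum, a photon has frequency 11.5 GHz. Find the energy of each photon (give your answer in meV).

Use h = 6.62607015e-34 J·s, 1 eV = 1.602176634e-19 J.
Convert to SI: f = 11.5 GHz = 1.15e10 Hz.
Since E = hf for a photon, E = 7.620e-24 J.
Converting to meV: E = 0.04756 meV ≈ 0.0476 meV.

0.0476 meV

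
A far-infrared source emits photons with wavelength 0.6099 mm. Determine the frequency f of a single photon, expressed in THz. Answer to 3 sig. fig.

0.492 THz

In SI units: λ = 0.6099 mm = 6.099 × 10^-4 m.
Since f = c/λ for a photon, f = 4.915 × 10^11 Hz.
Converting to THz: f = 0.4915 THz ≈ 0.492 THz.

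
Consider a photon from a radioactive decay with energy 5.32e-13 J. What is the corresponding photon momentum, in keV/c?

For a photon p = E/c, so p = 1.775e-21 kg·m/s.
Converting to keV/c: p = 3320 keV/c ≈ 3320 keV/c.

3320 keV/c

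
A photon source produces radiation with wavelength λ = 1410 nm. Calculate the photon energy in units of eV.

Convert to SI: λ = 1410 nm = 1.41e-6 m.
For a photon E = hc/λ, so E = 1.409e-19 J.
Converting to eV: E = 0.8793 eV ≈ 0.879 eV.

0.879 eV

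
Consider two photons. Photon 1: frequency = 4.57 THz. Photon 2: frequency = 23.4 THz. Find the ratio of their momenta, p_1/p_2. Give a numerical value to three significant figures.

0.195

p_1 = 1.010·10^-29 kg·m/s (from frequency = 4.57 THz, via p = hf/c).
p_2 = 5.172·10^-29 kg·m/s (from frequency = 23.4 THz, via p = hf/c).
Ratio = 1.010·10^-29 / 5.172·10^-29 = 0.195.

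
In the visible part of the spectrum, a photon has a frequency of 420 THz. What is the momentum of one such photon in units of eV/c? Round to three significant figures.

In SI units: f = 420 THz = 4.2e14 Hz.
Apply p = hf/c: p = 9.283e-28 kg·m/s.
Converting to eV/c: p = 1.737 eV/c ≈ 1.74 eV/c.

1.74 eV/c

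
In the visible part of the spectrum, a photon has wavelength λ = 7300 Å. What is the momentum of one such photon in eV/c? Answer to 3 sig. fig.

In SI units: λ = 7300 Å = 7.30e-7 m.
The photon relation is p = h/λ, giving p = 9.077e-28 kg·m/s.
Converting to eV/c: p = 1.698 eV/c ≈ 1.70 eV/c.

1.70 eV/c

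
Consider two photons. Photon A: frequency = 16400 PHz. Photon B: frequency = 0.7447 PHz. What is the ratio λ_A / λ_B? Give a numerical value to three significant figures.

λ_A = 1.828 × 10^-11 m (from frequency = 16400 PHz, via λ = c/f).
λ_B = 4.026 × 10^-7 m (from frequency = 0.7447 PHz, via λ = c/f).
Ratio = 1.828 × 10^-11 / 4.026 × 10^-7 = 4.54 × 10^-5.

4.54 × 10^-5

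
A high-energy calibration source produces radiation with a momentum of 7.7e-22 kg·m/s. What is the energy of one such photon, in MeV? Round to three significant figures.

For a photon E = pc, so E = 2.308e-13 J.
Converting to MeV: E = 1.441 MeV ≈ 1.44 MeV.

1.44 MeV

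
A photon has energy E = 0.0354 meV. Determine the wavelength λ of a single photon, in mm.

35.0 mm

First convert: E = 0.0354 meV = 5.6717e-24 J.
Apply λ = hc/E: λ = 0.03502 m.
Converting to mm: λ = 35.02 mm ≈ 35.0 mm.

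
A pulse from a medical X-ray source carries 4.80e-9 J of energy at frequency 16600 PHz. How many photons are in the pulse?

Per-photon energy: E = 1.100e-14 J (from frequency = 16600 PHz).
N = E_total / E_photon = 4.80e-9 J / 1.100e-14 J = 4.36e5.

4.36e5 photons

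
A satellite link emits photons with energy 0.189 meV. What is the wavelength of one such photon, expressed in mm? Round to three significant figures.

6.56 mm

Convert to SI: E = 0.189 meV = 3.0281e-23 J.
Apply λ = hc/E: λ = 0.006560 m.
Converting to mm: λ = 6.560 mm ≈ 6.56 mm.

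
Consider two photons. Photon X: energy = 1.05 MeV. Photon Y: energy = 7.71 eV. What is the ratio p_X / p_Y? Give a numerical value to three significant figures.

p_X = 5.612 × 10^-22 kg·m/s (from energy = 1.05 MeV, via p = E/c).
p_Y = 4.120 × 10^-27 kg·m/s (from energy = 7.71 eV, via p = E/c).
Ratio = 5.612 × 10^-22 / 4.120 × 10^-27 = 1.36 × 10^5.

1.36 × 10^5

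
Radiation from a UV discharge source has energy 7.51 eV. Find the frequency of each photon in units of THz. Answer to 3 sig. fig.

1820 THz

Use h = 6.62607015e-34 J·s, 1 eV = 1.602176634e-19 J.
In SI units: E = 7.51 eV = 1.2032e-18 J.
For a photon f = E/h, so f = 1.816e15 Hz.
Converting to THz: f = 1816 THz ≈ 1820 THz.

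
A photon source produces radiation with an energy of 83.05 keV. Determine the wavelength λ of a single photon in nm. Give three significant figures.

In SI units: E = 83.05 keV = 1.3306·10^-14 J.
The photon relation is λ = hc/E, giving λ = 1.493·10^-11 m.
Converting to nm: λ = 0.01493 nm ≈ 0.0149 nm.

0.0149 nm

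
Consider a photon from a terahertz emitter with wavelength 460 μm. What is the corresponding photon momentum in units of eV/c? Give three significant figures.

2.70 × 10^-3 eV/c

Take h = 6.62607015 × 10^-34 J·s, c = 2.99792458 × 10^8 m/s, 1 eV = 1.602176634 × 10^-19 J.
First convert: λ = 460 μm = 4.6 × 10^-4 m.
Since p = h/λ for a photon, p = 1.440 × 10^-30 kg·m/s.
Converting to eV/c: p = 0.002695 eV/c ≈ 2.70 × 10^-3 eV/c.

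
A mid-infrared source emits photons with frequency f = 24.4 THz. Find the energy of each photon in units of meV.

First convert: f = 24.4 THz = 2.44 × 10^13 Hz.
Since E = hf for a photon, E = 1.617 × 10^-20 J.
Converting to meV: E = 100.9 meV ≈ 101 meV.

101 meV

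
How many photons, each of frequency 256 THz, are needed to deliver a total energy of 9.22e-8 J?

5.44e11 photons

Per-photon energy: E = 1.696e-19 J (from frequency = 256 THz).
N = E_total / E_photon = 9.22e-8 J / 1.696e-19 J = 5.44e11.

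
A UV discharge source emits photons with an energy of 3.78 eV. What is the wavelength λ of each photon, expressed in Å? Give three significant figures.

Use h = 6.62607015 × 10^-34 J·s, c = 2.99792458 × 10^8 m/s, 1 eV = 1.602176634 × 10^-19 J.
First convert: E = 3.78 eV = 6.0562 × 10^-19 J.
The photon relation is λ = hc/E, giving λ = 3.280 × 10^-7 m.
Converting to Å: λ = 3280 Å ≈ 3280 Å.

3280 Å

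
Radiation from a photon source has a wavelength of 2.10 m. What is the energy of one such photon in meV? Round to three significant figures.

5.90e-4 meV

Use h = 6.62607015e-34 J·s, c = 2.99792458e8 m/s, 1 eV = 1.602176634e-19 J.
Apply E = hc/λ: E = 9.459e-26 J.
Converting to meV: E = 5.904e-4 meV ≈ 5.90e-4 meV.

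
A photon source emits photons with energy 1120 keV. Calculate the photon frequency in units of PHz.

2.71e5 PHz

First convert: E = 1120 keV = 1.7944e-13 J.
The photon relation is f = E/h, giving f = 2.708e20 Hz.
Converting to PHz: f = 270800 PHz ≈ 2.71e5 PHz.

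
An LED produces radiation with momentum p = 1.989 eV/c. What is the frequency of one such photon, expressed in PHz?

0.481 PHz

Use h = 6.62607015 × 10^-34 J·s, c = 2.99792458 × 10^8 m/s, 1 eV = 1.602176634 × 10^-19 J.
First convert: p = 1.989 eV/c = 1.0630 × 10^-27 kg·m/s.
The photon relation is f = pc/h, giving f = 4.809 × 10^14 Hz.
Converting to PHz: f = 0.4809 PHz ≈ 0.481 PHz.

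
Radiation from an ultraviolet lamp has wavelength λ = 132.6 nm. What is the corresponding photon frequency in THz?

2260 THz

Convert to SI: λ = 132.6 nm = 1.326e-7 m.
The photon relation is f = c/λ, giving f = 2.261e15 Hz.
Converting to THz: f = 2261 THz ≈ 2260 THz.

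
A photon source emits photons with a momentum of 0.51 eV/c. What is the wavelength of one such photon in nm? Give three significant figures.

First convert: p = 0.51 eV/c = 2.7256 × 10^-28 kg·m/s.
Apply λ = h/p: λ = 2.431 × 10^-6 m.
Converting to nm: λ = 2431 nm ≈ 2430 nm.

2430 nm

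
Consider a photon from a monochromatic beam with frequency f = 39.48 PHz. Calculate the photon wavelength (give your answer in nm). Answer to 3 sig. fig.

(c = 2.99792458 × 10^8 m/s.)
Convert to SI: f = 39.48 PHz = 3.948 × 10^16 Hz.
Since λ = c/f for a photon, λ = 7.594 × 10^-9 m.
Converting to nm: λ = 7.594 nm ≈ 7.59 nm.

7.59 nm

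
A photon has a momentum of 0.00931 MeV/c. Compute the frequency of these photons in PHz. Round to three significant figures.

(h = 6.62607015e-34 J·s, c = 2.99792458e8 m/s, 1 eV = 1.602176634e-19 J.)
In SI units: p = 0.00931 MeV/c = 4.9755e-24 kg·m/s.
Since f = pc/h for a photon, f = 2.251e18 Hz.
Converting to PHz: f = 2251 PHz ≈ 2250 PHz.

2250 PHz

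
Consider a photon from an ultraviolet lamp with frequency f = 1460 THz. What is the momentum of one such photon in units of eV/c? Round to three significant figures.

6.04 eV/c

In SI units: f = 1460 THz = 1.46·10^15 Hz.
Apply p = hf/c: p = 3.227·10^-27 kg·m/s.
Converting to eV/c: p = 6.038 eV/c ≈ 6.04 eV/c.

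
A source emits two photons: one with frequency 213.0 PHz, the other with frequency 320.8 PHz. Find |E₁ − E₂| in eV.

446 eV

Using E = hf: E₁ = 1.4114e-16 J, E₂ = 2.1256e-16 J.
|ΔE| = |1.4114e-16 − 2.1256e-16| = 7.14e-17 J = 446 eV.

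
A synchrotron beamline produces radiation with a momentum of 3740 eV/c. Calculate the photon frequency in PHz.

904 PHz

Use h = 6.62607015e-34 J·s, c = 2.99792458e8 m/s, 1 eV = 1.602176634e-19 J.
In SI units: p = 3740 eV/c = 1.9988e-24 kg·m/s.
Since f = pc/h for a photon, f = 9.043e17 Hz.
Converting to PHz: f = 904.3 PHz ≈ 904 PHz.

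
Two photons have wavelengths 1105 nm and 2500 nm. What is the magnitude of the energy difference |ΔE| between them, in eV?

0.626 eV

Using E = hc/λ: E₁ = 1.7977 × 10^-19 J, E₂ = 7.9458 × 10^-20 J.
|ΔE| = |1.7977 × 10^-19 − 7.9458 × 10^-20| = 1.00 × 10^-19 J = 0.626 eV.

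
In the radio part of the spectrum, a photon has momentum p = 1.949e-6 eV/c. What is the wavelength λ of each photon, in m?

In SI units: p = 1.949e-6 eV/c = 1.0416e-33 kg·m/s.
Since λ = h/p for a photon, λ = 0.6361 m.
So λ ≈ 0.636 m.

0.636 m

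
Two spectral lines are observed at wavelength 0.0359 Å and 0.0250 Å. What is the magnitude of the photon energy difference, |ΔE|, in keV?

Using E = hc/λ: E₁ = 5.533·10^-14 J, E₂ = 7.946·10^-14 J.
|ΔE| = |5.533·10^-14 − 7.946·10^-14| = 2.41·10^-14 J = 151 keV.

151 keV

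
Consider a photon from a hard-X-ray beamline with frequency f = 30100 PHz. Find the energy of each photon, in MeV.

0.124 MeV

First convert: f = 30100 PHz = 3.01e19 Hz.
For a photon E = hf, so E = 1.994e-14 J.
Converting to MeV: E = 0.1245 MeV ≈ 0.124 MeV.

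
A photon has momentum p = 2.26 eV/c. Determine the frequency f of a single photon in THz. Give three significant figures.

546 THz

In SI units: p = 2.26 eV/c = 1.2078 × 10^-27 kg·m/s.
Apply f = pc/h: f = 5.465 × 10^14 Hz.
Converting to THz: f = 546.5 THz ≈ 546 THz.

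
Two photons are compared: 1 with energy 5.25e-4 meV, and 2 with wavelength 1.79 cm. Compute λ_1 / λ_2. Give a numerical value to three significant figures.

λ_1 = 2.362 m (from energy = 5.25e-4 meV, via λ = hc/E).
λ_2 = 0.01790 m (from wavelength = 1.79 cm, via λ given directly).
Ratio = 2.362 / 0.01790 = 132.

132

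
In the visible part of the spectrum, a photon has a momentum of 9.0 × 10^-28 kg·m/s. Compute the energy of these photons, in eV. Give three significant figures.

Since E = pc for a photon, E = 2.698 × 10^-19 J.
Converting to eV: E = 1.684 eV ≈ 1.68 eV.

1.68 eV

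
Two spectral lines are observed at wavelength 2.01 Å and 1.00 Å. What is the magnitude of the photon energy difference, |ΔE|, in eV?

6230 eV

Using E = hc/λ: E₁ = 9.883·10^-16 J, E₂ = 1.986·10^-15 J.
|ΔE| = |9.883·10^-16 − 1.986·10^-15| = 9.98·10^-16 J = 6230 eV.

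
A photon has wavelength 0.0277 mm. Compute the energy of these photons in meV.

In SI units: λ = 0.0277 mm = 2.77e-5 m.
The photon relation is E = hc/λ, giving E = 7.171e-21 J.
Converting to meV: E = 44.76 meV ≈ 44.8 meV.

44.8 meV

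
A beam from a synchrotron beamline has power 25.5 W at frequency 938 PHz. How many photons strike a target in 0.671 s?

2.75e16 photons

Total energy: E_total = P·t = 25.5 × 0.671 = 17.11 J.
Per-photon energy: E = 6.215e-16 J.
N = E_total / E_photon = 2.75e16.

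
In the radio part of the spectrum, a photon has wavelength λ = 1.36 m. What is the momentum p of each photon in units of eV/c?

Since p = h/λ for a photon, p = 4.872e-34 kg·m/s.
Converting to eV/c: p = 9.116e-7 eV/c ≈ 9.12e-7 eV/c.

9.12e-7 eV/c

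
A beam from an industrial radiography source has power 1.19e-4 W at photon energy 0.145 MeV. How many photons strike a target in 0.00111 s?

5.69e6 photons

Total energy: E_total = P·t = 1.19e-4 × 0.00111 = 1.321e-7 J.
Per-photon energy: E = 2.323e-14 J.
N = E_total / E_photon = 5.69e6.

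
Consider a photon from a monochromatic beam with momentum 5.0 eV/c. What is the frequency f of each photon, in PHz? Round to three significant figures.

1.21 PHz

Use h = 6.62607015e-34 J·s, c = 2.99792458e8 m/s, 1 eV = 1.602176634e-19 J.
First convert: p = 5.0 eV/c = 2.6721e-27 kg·m/s.
Since f = pc/h for a photon, f = 1.209e15 Hz.
Converting to PHz: f = 1.209 PHz ≈ 1.21 PHz.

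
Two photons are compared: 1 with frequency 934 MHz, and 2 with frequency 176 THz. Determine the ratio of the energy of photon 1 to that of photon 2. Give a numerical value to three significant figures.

E_1 = 6.189e-25 J (from frequency = 934 MHz, via E = hf).
E_2 = 1.166e-19 J (from frequency = 176 THz, via E = hf).
Ratio = 6.189e-25 / 1.166e-19 = 5.31e-6.

5.31e-6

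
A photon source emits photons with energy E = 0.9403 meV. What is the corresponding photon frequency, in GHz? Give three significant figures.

(h = 6.62607015e-34 J·s, 1 eV = 1.602176634e-19 J.)
Convert to SI: E = 0.9403 meV = 1.5065e-22 J.
Apply f = E/h: f = 2.274e11 Hz.
Converting to GHz: f = 227.4 GHz ≈ 227 GHz.

227 GHz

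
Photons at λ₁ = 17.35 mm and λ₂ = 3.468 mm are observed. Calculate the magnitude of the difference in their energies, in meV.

0.286 meV

Using E = hc/λ: E₁ = 1.1449e-23 J, E₂ = 5.7279e-23 J.
|ΔE| = |1.1449e-23 − 5.7279e-23| = 4.58e-23 J = 0.286 meV.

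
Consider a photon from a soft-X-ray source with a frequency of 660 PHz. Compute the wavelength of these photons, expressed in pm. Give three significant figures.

454 pm

(c = 2.99792458 × 10^8 m/s.)
Convert to SI: f = 660 PHz = 6.6 × 10^17 Hz.
Apply λ = c/f: λ = 4.542 × 10^-10 m.
Converting to pm: λ = 454.2 pm ≈ 454 pm.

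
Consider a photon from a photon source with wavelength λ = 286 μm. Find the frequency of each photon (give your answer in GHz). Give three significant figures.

1050 GHz

Use c = 2.99792458e8 m/s.
In SI units: λ = 286 μm = 2.86e-4 m.
The photon relation is f = c/λ, giving f = 1.048e12 Hz.
Converting to GHz: f = 1048 GHz ≈ 1050 GHz.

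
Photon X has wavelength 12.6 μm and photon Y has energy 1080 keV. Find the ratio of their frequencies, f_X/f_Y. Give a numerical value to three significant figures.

f_X = 2.379 × 10^13 Hz (from wavelength = 12.6 μm, via f = c/λ).
f_Y = 2.611 × 10^20 Hz (from energy = 1080 keV, via f = E/h).
Ratio = 2.379 × 10^13 / 2.611 × 10^20 = 9.11 × 10^-8.

9.11 × 10^-8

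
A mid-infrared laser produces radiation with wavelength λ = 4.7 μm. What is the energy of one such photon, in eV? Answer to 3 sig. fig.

0.264 eV

Use h = 6.62607015·10^-34 J·s, c = 2.99792458·10^8 m/s, 1 eV = 1.602176634·10^-19 J.
In SI units: λ = 4.7 μm = 4.7·10^-6 m.
For a photon E = hc/λ, so E = 4.226·10^-20 J.
Converting to eV: E = 0.2638 eV ≈ 0.264 eV.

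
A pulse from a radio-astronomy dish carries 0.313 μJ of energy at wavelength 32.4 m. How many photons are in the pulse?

5.11e19 photons

Per-photon energy: E = 6.131e-27 J (from wavelength = 32.4 m).
N = E_total / E_photon = 3.13e-7 J / 6.131e-27 J = 5.11e19.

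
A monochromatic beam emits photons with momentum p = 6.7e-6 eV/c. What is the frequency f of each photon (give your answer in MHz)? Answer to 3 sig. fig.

(h = 6.62607015e-34 J·s, c = 2.99792458e8 m/s, 1 eV = 1.602176634e-19 J.)
First convert: p = 6.7e-6 eV/c = 3.5807e-33 kg·m/s.
The photon relation is f = pc/h, giving f = 1.620e9 Hz.
Converting to MHz: f = 1620 MHz ≈ 1620 MHz.

1620 MHz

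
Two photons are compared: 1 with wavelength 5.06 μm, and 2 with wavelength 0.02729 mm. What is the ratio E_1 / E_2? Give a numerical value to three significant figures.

E_1 = 3.926 × 10^-20 J (from wavelength = 5.06 μm, via E = hc/λ).
E_2 = 7.279 × 10^-21 J (from wavelength = 0.02729 mm, via E = hc/λ).
Ratio = 3.926 × 10^-20 / 7.279 × 10^-21 = 5.39.

5.39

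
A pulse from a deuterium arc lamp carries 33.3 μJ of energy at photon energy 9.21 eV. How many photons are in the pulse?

2.26e13 photons

Per-photon energy: E = 1.476e-18 J (from energy = 9.21 eV).
N = E_total / E_photon = 3.33e-5 J / 1.476e-18 J = 2.26e13.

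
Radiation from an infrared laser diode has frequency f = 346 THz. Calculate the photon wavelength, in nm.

In SI units: f = 346 THz = 3.46·10^14 Hz.
Since λ = c/f for a photon, λ = 8.665·10^-7 m.
Converting to nm: λ = 866.5 nm ≈ 866 nm.

866 nm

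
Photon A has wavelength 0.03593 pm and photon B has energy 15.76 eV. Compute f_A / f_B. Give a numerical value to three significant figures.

2.19·10^6

f_A = 8.344·10^21 Hz (from wavelength = 0.03593 pm, via f = c/λ).
f_B = 3.811·10^15 Hz (from energy = 15.76 eV, via f = E/h).
Ratio = 8.344·10^21 / 3.811·10^15 = 2.19·10^6.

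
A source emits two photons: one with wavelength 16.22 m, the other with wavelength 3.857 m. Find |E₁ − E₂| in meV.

2.45e-4 meV

Using E = hc/λ: E₁ = 1.2247e-26 J, E₂ = 5.1502e-26 J.
|ΔE| = |1.2247e-26 − 5.1502e-26| = 3.93e-26 J = 2.45e-4 meV.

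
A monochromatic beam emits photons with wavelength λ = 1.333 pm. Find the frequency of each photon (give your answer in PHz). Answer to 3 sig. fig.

Use c = 2.99792458·10^8 m/s.
Convert to SI: λ = 1.333 pm = 1.333·10^-12 m.
Since f = c/λ for a photon, f = 2.249·10^20 Hz.
Converting to PHz: f = 224900 PHz ≈ 2.25·10^5 PHz.

2.25·10^5 PHz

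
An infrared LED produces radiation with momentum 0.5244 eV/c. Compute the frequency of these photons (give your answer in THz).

Use h = 6.62607015e-34 J·s, c = 2.99792458e8 m/s, 1 eV = 1.602176634e-19 J.
In SI units: p = 0.5244 eV/c = 2.8025e-28 kg·m/s.
Since f = pc/h for a photon, f = 1.268e14 Hz.
Converting to THz: f = 126.8 THz ≈ 127 THz.

127 THz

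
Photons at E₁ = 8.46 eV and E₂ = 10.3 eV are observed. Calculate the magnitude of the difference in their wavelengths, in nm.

26.2 nm

Using λ = hc/E: λ₁ = 1.466e-7 m, λ₂ = 1.204e-7 m.
|Δλ| = |1.466e-7 − 1.204e-7| = 2.62e-8 m = 26.2 nm.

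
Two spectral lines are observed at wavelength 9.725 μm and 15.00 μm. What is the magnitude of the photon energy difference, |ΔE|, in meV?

Using E = hc/λ: E₁ = 2.0426e-20 J, E₂ = 1.3243e-20 J.
|ΔE| = |2.0426e-20 − 1.3243e-20| = 7.18e-21 J = 44.8 meV.

44.8 meV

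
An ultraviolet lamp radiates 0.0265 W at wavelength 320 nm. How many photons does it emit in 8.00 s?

3.42e17 photons

Total energy: E_total = P·t = 0.0265 × 8.00 = 0.2120 J.
Per-photon energy: E = 6.208e-19 J.
N = E_total / E_photon = 3.42e17.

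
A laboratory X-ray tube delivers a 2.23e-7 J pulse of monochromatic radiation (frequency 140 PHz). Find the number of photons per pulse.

Per-photon energy: E = 9.276e-17 J (from frequency = 140 PHz).
N = E_total / E_photon = 2.23e-7 J / 9.276e-17 J = 2.40e9.

2.40e9 photons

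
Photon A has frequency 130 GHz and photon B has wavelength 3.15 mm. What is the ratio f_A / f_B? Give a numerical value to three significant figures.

f_A = 1.300 × 10^11 Hz (from frequency = 130 GHz, via f given directly).
f_B = 9.517 × 10^10 Hz (from wavelength = 3.15 mm, via f = c/λ).
Ratio = 1.300 × 10^11 / 9.517 × 10^10 = 1.37.

1.37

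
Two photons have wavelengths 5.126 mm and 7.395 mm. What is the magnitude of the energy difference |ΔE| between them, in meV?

0.0742 meV

Using E = hc/λ: E₁ = 3.8752 × 10^-23 J, E₂ = 2.6862 × 10^-23 J.
|ΔE| = |3.8752 × 10^-23 − 2.6862 × 10^-23| = 1.19 × 10^-23 J = 0.0742 meV.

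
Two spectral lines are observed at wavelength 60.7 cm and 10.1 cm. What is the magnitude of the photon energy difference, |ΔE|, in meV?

0.0102 meV

Using E = hc/λ: E₁ = 3.273 × 10^-25 J, E₂ = 1.967 × 10^-24 J.
|ΔE| = |3.273 × 10^-25 − 1.967 × 10^-24| = 1.64 × 10^-24 J = 0.0102 meV.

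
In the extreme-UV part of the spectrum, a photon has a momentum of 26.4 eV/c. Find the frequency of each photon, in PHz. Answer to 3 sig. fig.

(h = 6.62607015 × 10^-34 J·s, c = 2.99792458 × 10^8 m/s, 1 eV = 1.602176634 × 10^-19 J.)
First convert: p = 26.4 eV/c = 1.4109 × 10^-26 kg·m/s.
For a photon f = pc/h, so f = 6.383 × 10^15 Hz.
Converting to PHz: f = 6.383 PHz ≈ 6.38 PHz.

6.38 PHz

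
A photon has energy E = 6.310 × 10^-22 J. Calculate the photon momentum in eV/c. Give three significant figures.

3.94 × 10^-3 eV/c

(c = 2.99792458 × 10^8 m/s, 1 eV = 1.602176634 × 10^-19 J.)
For a photon p = E/c, so p = 2.105 × 10^-30 kg·m/s.
Converting to eV/c: p = 0.003938 eV/c ≈ 3.94 × 10^-3 eV/c.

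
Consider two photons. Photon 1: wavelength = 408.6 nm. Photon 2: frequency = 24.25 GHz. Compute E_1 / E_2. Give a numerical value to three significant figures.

E_1 = 4.862e-19 J (from wavelength = 408.6 nm, via E = hc/λ).
E_2 = 1.607e-23 J (from frequency = 24.25 GHz, via E = hf).
Ratio = 4.862e-19 / 1.607e-23 = 3.03e4.

3.03e4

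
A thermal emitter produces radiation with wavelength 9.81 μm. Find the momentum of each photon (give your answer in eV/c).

0.126 eV/c

(h = 6.62607015e-34 J·s, c = 2.99792458e8 m/s, 1 eV = 1.602176634e-19 J.)
First convert: λ = 9.81 μm = 9.81e-6 m.
Apply p = h/λ: p = 6.754e-29 kg·m/s.
Converting to eV/c: p = 0.1264 eV/c ≈ 0.126 eV/c.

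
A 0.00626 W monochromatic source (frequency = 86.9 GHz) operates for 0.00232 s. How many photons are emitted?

Total energy: E_total = P·t = 0.00626 × 0.00232 = 1.452 × 10^-5 J.
Per-photon energy: E = 5.758 × 10^-23 J.
N = E_total / E_photon = 2.52 × 10^17.

2.52 × 10^17 photons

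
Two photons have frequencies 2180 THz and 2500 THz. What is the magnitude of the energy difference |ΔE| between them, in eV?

1.32 eV

Using E = hf: E₁ = 1.444e-18 J, E₂ = 1.657e-18 J.
|ΔE| = |1.444e-18 − 1.657e-18| = 2.12e-19 J = 1.32 eV.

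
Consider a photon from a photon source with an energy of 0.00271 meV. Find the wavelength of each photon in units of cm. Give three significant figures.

(h = 6.62607015 × 10^-34 J·s, c = 2.99792458 × 10^8 m/s, 1 eV = 1.602176634 × 10^-19 J.)
Convert to SI: E = 0.00271 meV = 4.3419 × 10^-25 J.
Since λ = hc/E for a photon, λ = 0.4575 m.
Converting to cm: λ = 45.75 cm ≈ 45.8 cm.

45.8 cm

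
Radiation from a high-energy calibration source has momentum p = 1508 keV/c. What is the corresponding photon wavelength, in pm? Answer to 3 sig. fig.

(h = 6.62607015e-34 J·s, c = 2.99792458e8 m/s, 1 eV = 1.602176634e-19 J.)
In SI units: p = 1508 keV/c = 8.0592e-22 kg·m/s.
For a photon λ = h/p, so λ = 8.222e-13 m.
Converting to pm: λ = 0.8222 pm ≈ 0.822 pm.

0.822 pm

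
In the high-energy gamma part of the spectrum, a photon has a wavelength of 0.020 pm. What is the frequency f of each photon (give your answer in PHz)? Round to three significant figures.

1.50e7 PHz

Take c = 2.99792458e8 m/s.
Convert to SI: λ = 0.020 pm = 2.0e-14 m.
The photon relation is f = c/λ, giving f = 1.499e22 Hz.
Converting to PHz: f = 1.499e7 PHz ≈ 1.50e7 PHz.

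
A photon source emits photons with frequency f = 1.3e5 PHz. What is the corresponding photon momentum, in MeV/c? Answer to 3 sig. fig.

0.538 MeV/c

Use h = 6.62607015e-34 J·s, c = 2.99792458e8 m/s, 1 eV = 1.602176634e-19 J.
In SI units: f = 1.3e5 PHz = 1.3e20 Hz.
For a photon p = hf/c, so p = 2.873e-22 kg·m/s.
Converting to MeV/c: p = 0.5376 MeV/c ≈ 0.538 MeV/c.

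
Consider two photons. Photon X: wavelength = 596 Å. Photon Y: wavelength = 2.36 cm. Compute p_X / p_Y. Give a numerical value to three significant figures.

p_X = 1.112·10^-26 kg·m/s (from wavelength = 596 Å, via p = h/λ).
p_Y = 2.808·10^-32 kg·m/s (from wavelength = 2.36 cm, via p = h/λ).
Ratio = 1.112·10^-26 / 2.808·10^-32 = 3.96·10^5.

3.96·10^5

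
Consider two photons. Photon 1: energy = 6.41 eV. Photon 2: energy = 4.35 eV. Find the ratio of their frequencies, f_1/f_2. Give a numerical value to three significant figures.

1.47

f_1 = 1.550 × 10^15 Hz (from energy = 6.41 eV, via f = E/h).
f_2 = 1.052 × 10^15 Hz (from energy = 4.35 eV, via f = E/h).
Ratio = 1.550 × 10^15 / 1.052 × 10^15 = 1.47.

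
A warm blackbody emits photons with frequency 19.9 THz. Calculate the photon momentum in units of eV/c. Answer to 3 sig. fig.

0.0823 eV/c

Take h = 6.62607015·10^-34 J·s, c = 2.99792458·10^8 m/s, 1 eV = 1.602176634·10^-19 J.
Convert to SI: f = 19.9 THz = 1.99·10^13 Hz.
The photon relation is p = hf/c, giving p = 4.398·10^-29 kg·m/s.
Converting to eV/c: p = 0.08230 eV/c ≈ 0.0823 eV/c.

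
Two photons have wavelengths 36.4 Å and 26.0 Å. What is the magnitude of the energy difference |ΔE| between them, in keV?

0.136 keV

Using E = hc/λ: E₁ = 5.457 × 10^-17 J, E₂ = 7.640 × 10^-17 J.
|ΔE| = |5.457 × 10^-17 − 7.640 × 10^-17| = 2.18 × 10^-17 J = 0.136 keV.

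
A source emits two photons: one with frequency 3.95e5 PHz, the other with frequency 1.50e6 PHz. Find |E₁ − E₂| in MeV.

Using E = hf: E₁ = 2.617e-13 J, E₂ = 9.939e-13 J.
|ΔE| = |2.617e-13 − 9.939e-13| = 7.32e-13 J = 4.57 MeV.

4.57 MeV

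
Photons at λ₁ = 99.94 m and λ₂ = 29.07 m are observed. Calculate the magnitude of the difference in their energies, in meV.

Using E = hc/λ: E₁ = 1.9876e-27 J, E₂ = 6.8333e-27 J.
|ΔE| = |1.9876e-27 − 6.8333e-27| = 4.85e-27 J = 3.02e-5 meV.

3.02e-5 meV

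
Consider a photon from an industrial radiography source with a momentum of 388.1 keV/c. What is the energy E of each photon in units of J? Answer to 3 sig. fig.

First convert: p = 388.1 keV/c = 2.0741e-22 kg·m/s.
For a photon E = pc, so E = 6.218e-14 J.
So E ≈ 6.22e-14 J.

6.22e-14 J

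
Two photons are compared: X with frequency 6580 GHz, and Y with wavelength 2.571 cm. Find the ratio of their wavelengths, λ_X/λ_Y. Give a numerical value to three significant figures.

1.77 × 10^-3

λ_X = 4.556 × 10^-5 m (from frequency = 6580 GHz, via λ = c/f).
λ_Y = 0.02571 m (from wavelength = 2.571 cm, via λ given directly).
Ratio = 4.556 × 10^-5 / 0.02571 = 1.77 × 10^-3.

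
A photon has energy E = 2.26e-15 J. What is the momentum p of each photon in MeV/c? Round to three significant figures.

0.0141 MeV/c

Since p = E/c for a photon, p = 7.539e-24 kg·m/s.
Converting to MeV/c: p = 0.01411 MeV/c ≈ 0.0141 MeV/c.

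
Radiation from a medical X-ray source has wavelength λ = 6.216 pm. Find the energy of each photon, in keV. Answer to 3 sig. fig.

Use h = 6.62607015e-34 J·s, c = 2.99792458e8 m/s, 1 eV = 1.602176634e-19 J.
Convert to SI: λ = 6.216 pm = 6.216e-12 m.
Since E = hc/λ for a photon, E = 3.196e-14 J.
Converting to keV: E = 199.5 keV ≈ 199 keV.

199 keV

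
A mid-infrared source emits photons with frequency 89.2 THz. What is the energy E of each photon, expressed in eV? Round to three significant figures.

Use h = 6.62607015e-34 J·s, 1 eV = 1.602176634e-19 J.
In SI units: f = 89.2 THz = 8.92e13 Hz.
Since E = hf for a photon, E = 5.910e-20 J.
Converting to eV: E = 0.3689 eV ≈ 0.369 eV.

0.369 eV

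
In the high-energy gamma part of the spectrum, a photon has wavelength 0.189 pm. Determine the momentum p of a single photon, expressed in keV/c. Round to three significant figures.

Use h = 6.62607015 × 10^-34 J·s, c = 2.99792458 × 10^8 m/s, 1 eV = 1.602176634 × 10^-19 J.
Convert to SI: λ = 0.189 pm = 1.89 × 10^-13 m.
For a photon p = h/λ, so p = 3.506 × 10^-21 kg·m/s.
Converting to keV/c: p = 6560 keV/c ≈ 6560 keV/c.

6560 keV/c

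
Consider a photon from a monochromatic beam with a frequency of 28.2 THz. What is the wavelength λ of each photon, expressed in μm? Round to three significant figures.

10.6 μm

Convert to SI: f = 28.2 THz = 2.82 × 10^13 Hz.
The photon relation is λ = c/f, giving λ = 1.063 × 10^-5 m.
Converting to μm: λ = 10.63 μm ≈ 10.6 μm.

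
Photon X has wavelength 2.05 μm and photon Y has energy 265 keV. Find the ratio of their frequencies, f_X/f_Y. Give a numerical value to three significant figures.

2.28 × 10^-6

f_X = 1.462 × 10^14 Hz (from wavelength = 2.05 μm, via f = c/λ).
f_Y = 6.408 × 10^19 Hz (from energy = 265 keV, via f = E/h).
Ratio = 1.462 × 10^14 / 6.408 × 10^19 = 2.28 × 10^-6.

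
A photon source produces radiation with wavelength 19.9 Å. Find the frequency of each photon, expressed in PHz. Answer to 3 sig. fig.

Use c = 2.99792458e8 m/s.
In SI units: λ = 19.9 Å = 1.99e-9 m.
The photon relation is f = c/λ, giving f = 1.506e17 Hz.
Converting to PHz: f = 150.6 PHz ≈ 151 PHz.

151 PHz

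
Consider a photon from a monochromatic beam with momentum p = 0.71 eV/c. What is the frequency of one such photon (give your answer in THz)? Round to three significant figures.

Take h = 6.62607015e-34 J·s, c = 2.99792458e8 m/s, 1 eV = 1.602176634e-19 J.
Convert to SI: p = 0.71 eV/c = 3.7944e-28 kg·m/s.
Apply f = pc/h: f = 1.717e14 Hz.
Converting to THz: f = 171.7 THz ≈ 172 THz.

172 THz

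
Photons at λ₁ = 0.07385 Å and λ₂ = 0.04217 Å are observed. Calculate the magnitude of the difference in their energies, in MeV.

0.126 MeV

Using E = hc/λ: E₁ = 2.6898 × 10^-14 J, E₂ = 4.7106 × 10^-14 J.
|ΔE| = |2.6898 × 10^-14 − 4.7106 × 10^-14| = 2.02 × 10^-14 J = 0.126 MeV.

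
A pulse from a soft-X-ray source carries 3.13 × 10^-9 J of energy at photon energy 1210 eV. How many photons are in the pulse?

Per-photon energy: E = 1.939 × 10^-16 J (from energy = 1210 eV).
N = E_total / E_photon = 3.13 × 10^-9 J / 1.939 × 10^-16 J = 1.61 × 10^7.

1.61 × 10^7 photons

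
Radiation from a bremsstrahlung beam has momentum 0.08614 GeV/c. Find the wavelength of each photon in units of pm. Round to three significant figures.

Use h = 6.62607015e-34 J·s, c = 2.99792458e8 m/s, 1 eV = 1.602176634e-19 J.
Convert to SI: p = 0.08614 GeV/c = 4.6036e-20 kg·m/s.
The photon relation is λ = h/p, giving λ = 1.439e-14 m.
Converting to pm: λ = 0.01439 pm ≈ 0.0144 pm.

0.0144 pm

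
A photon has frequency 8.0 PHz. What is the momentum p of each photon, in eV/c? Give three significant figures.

(h = 6.62607015 × 10^-34 J·s, c = 2.99792458 × 10^8 m/s, 1 eV = 1.602176634 × 10^-19 J.)
In SI units: f = 8.0 PHz = 8.0 × 10^15 Hz.
Apply p = hf/c: p = 1.768 × 10^-26 kg·m/s.
Converting to eV/c: p = 33.09 eV/c ≈ 33.1 eV/c.

33.1 eV/c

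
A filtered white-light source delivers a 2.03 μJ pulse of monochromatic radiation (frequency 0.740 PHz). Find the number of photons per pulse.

4.14e12 photons

Per-photon energy: E = 4.903e-19 J (from frequency = 0.740 PHz).
N = E_total / E_photon = 2.03e-6 J / 4.903e-19 J = 4.14e12.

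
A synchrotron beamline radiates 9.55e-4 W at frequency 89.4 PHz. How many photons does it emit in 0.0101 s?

Total energy: E_total = P·t = 9.55e-4 × 0.0101 = 9.645e-6 J.
Per-photon energy: E = 5.924e-17 J.
N = E_total / E_photon = 1.63e11.

1.63e11 photons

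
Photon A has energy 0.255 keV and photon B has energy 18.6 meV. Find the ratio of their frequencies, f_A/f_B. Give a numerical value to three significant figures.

1.37e4

f_A = 6.166e16 Hz (from energy = 0.255 keV, via f = E/h).
f_B = 4.497e12 Hz (from energy = 18.6 meV, via f = E/h).
Ratio = 6.166e16 / 4.497e12 = 1.37e4.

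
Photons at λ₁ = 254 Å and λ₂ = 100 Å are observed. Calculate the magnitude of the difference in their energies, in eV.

75.2 eV

Using E = hc/λ: E₁ = 7.821e-18 J, E₂ = 1.986e-17 J.
|ΔE| = |7.821e-18 − 1.986e-17| = 1.20e-17 J = 75.2 eV.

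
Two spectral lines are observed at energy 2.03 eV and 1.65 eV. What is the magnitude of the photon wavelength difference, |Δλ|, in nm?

141 nm

Using λ = hc/E: λ₁ = 6.108e-7 m, λ₂ = 7.514e-7 m.
|Δλ| = |6.108e-7 − 7.514e-7| = 1.41e-7 m = 141 nm.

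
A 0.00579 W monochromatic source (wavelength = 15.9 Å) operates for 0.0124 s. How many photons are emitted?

5.75e11 photons

Total energy: E_total = P·t = 0.00579 × 0.0124 = 7.180e-5 J.
Per-photon energy: E = 1.249e-16 J.
N = E_total / E_photon = 5.75e11.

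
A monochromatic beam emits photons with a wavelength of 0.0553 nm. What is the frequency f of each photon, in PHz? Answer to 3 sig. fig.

5420 PHz

Take c = 2.99792458 × 10^8 m/s.
First convert: λ = 0.0553 nm = 5.53 × 10^-11 m.
Since f = c/λ for a photon, f = 5.421 × 10^18 Hz.
Converting to PHz: f = 5421 PHz ≈ 5420 PHz.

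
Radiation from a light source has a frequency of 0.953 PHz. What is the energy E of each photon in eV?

Use h = 6.62607015e-34 J·s, 1 eV = 1.602176634e-19 J.
Convert to SI: f = 0.953 PHz = 9.53e14 Hz.
For a photon E = hf, so E = 6.315e-19 J.
Converting to eV: E = 3.941 eV ≈ 3.94 eV.

3.94 eV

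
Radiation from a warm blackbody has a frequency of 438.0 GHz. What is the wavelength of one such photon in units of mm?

0.684 mm

Convert to SI: f = 438.0 GHz = 4.380e11 Hz.
Apply λ = c/f: λ = 6.845e-4 m.
Converting to mm: λ = 0.6845 mm ≈ 0.684 mm.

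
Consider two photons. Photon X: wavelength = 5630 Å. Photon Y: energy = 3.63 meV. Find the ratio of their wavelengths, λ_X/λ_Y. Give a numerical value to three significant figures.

1.65e-3

λ_X = 5.630e-7 m (from wavelength = 5630 Å, via λ given directly).
λ_Y = 3.416e-4 m (from energy = 3.63 meV, via λ = hc/E).
Ratio = 5.630e-7 / 3.416e-4 = 1.65e-3.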